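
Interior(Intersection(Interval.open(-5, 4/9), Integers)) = EmptySet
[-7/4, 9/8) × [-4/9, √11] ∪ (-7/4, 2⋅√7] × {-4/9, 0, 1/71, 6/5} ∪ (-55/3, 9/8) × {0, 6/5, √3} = ((-55/3, 9/8) × {0, 6/5, √3}) ∪ ([-7/4, 9/8) × [-4/9, √11]) ∪ ((-7/4, 2⋅√7] × {-4/9, 0, 1/71, 6/5})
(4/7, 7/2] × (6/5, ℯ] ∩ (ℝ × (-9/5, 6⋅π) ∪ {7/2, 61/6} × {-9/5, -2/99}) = (4/7, 7/2] × (6/5, ℯ]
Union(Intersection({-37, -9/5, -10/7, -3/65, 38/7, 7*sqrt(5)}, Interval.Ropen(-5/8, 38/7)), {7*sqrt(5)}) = {-3/65, 7*sqrt(5)}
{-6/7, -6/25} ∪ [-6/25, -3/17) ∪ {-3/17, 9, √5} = {-6/7, 9, √5} ∪ [-6/25, -3/17]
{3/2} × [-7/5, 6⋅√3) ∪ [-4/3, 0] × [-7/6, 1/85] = ([-4/3, 0] × [-7/6, 1/85]) ∪ ({3/2} × [-7/5, 6⋅√3))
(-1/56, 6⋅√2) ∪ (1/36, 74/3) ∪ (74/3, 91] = (-1/56, 74/3) ∪ (74/3, 91]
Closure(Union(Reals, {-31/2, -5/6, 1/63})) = Reals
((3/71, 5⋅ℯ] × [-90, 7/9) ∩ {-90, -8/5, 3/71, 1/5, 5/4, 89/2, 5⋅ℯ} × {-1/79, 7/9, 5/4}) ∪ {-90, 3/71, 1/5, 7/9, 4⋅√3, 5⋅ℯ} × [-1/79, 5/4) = ({1/5, 5/4, 5⋅ℯ} × {-1/79}) ∪ ({-90, 3/71, 1/5, 7/9, 4⋅√3, 5⋅ℯ} × [-1/79, 5/4))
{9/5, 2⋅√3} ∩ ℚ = {9/5}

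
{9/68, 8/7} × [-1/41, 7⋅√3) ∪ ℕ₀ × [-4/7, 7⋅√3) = (ℕ₀ × [-4/7, 7⋅√3)) ∪ ({9/68, 8/7} × [-1/41, 7⋅√3))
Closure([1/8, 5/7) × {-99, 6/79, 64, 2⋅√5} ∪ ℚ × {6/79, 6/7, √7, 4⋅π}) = (ℝ × {6/79, 6/7, √7, 4⋅π}) ∪ ([1/8, 5/7] × {-99, 6/79, 64, 2⋅√5})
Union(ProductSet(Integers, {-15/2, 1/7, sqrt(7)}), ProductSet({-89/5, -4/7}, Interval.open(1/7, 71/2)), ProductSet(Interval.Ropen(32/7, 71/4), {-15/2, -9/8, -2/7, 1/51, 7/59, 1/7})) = Union(ProductSet({-89/5, -4/7}, Interval.open(1/7, 71/2)), ProductSet(Integers, {-15/2, 1/7, sqrt(7)}), ProductSet(Interval.Ropen(32/7, 71/4), {-15/2, -9/8, -2/7, 1/51, 7/59, 1/7}))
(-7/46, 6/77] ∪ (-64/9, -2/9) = (-64/9, -2/9) ∪ (-7/46, 6/77]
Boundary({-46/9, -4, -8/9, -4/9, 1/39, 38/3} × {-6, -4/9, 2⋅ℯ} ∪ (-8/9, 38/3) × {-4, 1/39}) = ([-8/9, 38/3] × {-4, 1/39}) ∪ ({-46/9, -4, -8/9, -4/9, 1/39, 38/3} × {-6, -4/9, 2⋅ℯ})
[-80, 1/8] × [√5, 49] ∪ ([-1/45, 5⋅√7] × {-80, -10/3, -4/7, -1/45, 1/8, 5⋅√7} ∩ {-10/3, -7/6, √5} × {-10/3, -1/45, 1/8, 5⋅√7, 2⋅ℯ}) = ([-80, 1/8] × [√5, 49]) ∪ ({√5} × {-10/3, -1/45, 1/8, 5⋅√7})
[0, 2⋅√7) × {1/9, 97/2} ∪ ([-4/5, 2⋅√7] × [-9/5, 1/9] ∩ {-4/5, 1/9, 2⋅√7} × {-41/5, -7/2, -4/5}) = ({-4/5, 1/9, 2⋅√7} × {-4/5}) ∪ ([0, 2⋅√7) × {1/9, 97/2})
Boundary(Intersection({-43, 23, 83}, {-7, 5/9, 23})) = {23}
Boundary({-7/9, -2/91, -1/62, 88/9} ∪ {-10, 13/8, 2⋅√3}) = {-10, -7/9, -2/91, -1/62, 13/8, 88/9, 2⋅√3}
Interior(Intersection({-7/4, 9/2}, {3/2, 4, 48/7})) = EmptySet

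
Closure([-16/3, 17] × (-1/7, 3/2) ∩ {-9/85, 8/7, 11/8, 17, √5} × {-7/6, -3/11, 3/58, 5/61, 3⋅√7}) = {-9/85, 8/7, 11/8, 17, √5} × {3/58, 5/61}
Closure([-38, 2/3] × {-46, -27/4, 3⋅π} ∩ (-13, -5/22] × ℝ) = [-13, -5/22] × {-46, -27/4, 3⋅π}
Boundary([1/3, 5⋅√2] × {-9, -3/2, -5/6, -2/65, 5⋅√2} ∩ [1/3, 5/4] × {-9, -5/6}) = [1/3, 5/4] × {-9, -5/6}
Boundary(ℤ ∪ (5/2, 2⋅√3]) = {5/2, 2⋅√3} ∪ (ℤ \ (5/2, 2⋅√3))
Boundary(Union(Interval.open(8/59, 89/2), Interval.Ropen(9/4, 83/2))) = {8/59, 89/2}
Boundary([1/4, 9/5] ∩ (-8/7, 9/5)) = {1/4, 9/5}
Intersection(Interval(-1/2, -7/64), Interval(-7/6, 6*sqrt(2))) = Interval(-1/2, -7/64)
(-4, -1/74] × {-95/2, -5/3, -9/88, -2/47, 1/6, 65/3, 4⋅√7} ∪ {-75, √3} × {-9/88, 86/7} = ({-75, √3} × {-9/88, 86/7}) ∪ ((-4, -1/74] × {-95/2, -5/3, -9/88, -2/47, 1/6, 65/3, 4⋅√7})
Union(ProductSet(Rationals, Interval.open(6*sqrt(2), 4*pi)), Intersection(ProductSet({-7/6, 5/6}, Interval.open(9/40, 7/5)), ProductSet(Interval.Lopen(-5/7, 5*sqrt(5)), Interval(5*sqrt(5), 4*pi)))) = ProductSet(Rationals, Interval.open(6*sqrt(2), 4*pi))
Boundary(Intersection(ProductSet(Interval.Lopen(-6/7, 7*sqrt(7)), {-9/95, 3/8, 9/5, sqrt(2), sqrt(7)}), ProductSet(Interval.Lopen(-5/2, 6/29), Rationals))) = ProductSet(Interval(-6/7, 6/29), {-9/95, 3/8, 9/5})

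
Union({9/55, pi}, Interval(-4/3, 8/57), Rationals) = Union({pi}, Interval(-4/3, 8/57), Rationals)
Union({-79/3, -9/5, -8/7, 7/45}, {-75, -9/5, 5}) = {-75, -79/3, -9/5, -8/7, 7/45, 5}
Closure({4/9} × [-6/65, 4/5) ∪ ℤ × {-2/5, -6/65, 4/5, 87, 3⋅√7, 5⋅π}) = ({4/9} × [-6/65, 4/5]) ∪ (ℤ × {-2/5, -6/65, 4/5, 87, 3⋅√7, 5⋅π})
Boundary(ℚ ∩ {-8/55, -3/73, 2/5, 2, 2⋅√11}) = {-8/55, -3/73, 2/5, 2}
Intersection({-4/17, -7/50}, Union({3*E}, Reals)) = {-4/17, -7/50}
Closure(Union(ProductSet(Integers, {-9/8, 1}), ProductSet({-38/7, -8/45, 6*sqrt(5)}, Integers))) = Union(ProductSet({-38/7, -8/45, 6*sqrt(5)}, Integers), ProductSet(Integers, {-9/8, 1}))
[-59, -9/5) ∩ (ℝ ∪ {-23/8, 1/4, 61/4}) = [-59, -9/5)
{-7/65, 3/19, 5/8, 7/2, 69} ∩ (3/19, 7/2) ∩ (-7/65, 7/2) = {5/8}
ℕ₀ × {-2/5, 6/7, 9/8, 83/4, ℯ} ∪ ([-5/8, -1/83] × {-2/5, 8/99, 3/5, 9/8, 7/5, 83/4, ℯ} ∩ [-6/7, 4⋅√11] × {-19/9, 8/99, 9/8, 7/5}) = (ℕ₀ × {-2/5, 6/7, 9/8, 83/4, ℯ}) ∪ ([-5/8, -1/83] × {8/99, 9/8, 7/5})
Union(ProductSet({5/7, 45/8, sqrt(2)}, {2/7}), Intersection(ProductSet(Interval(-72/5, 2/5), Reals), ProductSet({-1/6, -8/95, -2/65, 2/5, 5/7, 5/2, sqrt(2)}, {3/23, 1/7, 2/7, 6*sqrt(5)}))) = Union(ProductSet({5/7, 45/8, sqrt(2)}, {2/7}), ProductSet({-1/6, -8/95, -2/65, 2/5}, {3/23, 1/7, 2/7, 6*sqrt(5)}))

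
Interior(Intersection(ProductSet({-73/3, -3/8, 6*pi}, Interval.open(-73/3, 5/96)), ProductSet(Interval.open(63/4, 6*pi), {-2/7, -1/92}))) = EmptySet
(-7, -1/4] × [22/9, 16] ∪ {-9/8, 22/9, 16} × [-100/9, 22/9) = ({-9/8, 22/9, 16} × [-100/9, 22/9)) ∪ ((-7, -1/4] × [22/9, 16])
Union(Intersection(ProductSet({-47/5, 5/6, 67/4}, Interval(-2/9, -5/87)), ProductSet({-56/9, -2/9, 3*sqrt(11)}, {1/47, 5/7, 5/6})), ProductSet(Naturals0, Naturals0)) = ProductSet(Naturals0, Naturals0)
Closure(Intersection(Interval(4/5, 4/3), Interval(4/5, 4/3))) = Interval(4/5, 4/3)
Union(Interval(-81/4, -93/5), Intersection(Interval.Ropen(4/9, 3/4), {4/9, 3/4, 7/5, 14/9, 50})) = Union({4/9}, Interval(-81/4, -93/5))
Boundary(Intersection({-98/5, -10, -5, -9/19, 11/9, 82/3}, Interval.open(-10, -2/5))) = {-5, -9/19}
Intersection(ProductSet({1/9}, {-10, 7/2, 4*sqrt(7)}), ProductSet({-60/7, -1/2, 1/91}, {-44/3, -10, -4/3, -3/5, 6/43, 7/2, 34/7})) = EmptySet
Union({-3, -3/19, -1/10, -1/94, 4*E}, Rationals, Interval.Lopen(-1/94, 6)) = Union({4*E}, Interval(-1/94, 6), Rationals)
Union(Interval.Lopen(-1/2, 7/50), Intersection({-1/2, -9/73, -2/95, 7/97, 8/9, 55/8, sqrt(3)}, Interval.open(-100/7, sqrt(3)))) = Union({8/9}, Interval(-1/2, 7/50))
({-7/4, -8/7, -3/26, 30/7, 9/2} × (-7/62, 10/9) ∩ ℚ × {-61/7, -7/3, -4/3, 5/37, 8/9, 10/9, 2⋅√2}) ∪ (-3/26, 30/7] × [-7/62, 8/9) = ({-7/4, -8/7, -3/26, 30/7, 9/2} × {5/37, 8/9}) ∪ ((-3/26, 30/7] × [-7/62, 8/9))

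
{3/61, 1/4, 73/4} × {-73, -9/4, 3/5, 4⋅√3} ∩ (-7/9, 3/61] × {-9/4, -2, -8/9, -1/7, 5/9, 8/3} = {3/61} × {-9/4}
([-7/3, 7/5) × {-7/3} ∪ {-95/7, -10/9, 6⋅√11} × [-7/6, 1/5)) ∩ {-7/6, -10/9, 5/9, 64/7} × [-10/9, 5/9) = {-10/9} × [-10/9, 1/5)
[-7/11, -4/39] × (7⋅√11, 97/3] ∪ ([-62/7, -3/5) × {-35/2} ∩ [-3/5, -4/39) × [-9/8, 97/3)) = [-7/11, -4/39] × (7⋅√11, 97/3]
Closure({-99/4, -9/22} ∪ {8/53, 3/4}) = {-99/4, -9/22, 8/53, 3/4}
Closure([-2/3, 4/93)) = [-2/3, 4/93]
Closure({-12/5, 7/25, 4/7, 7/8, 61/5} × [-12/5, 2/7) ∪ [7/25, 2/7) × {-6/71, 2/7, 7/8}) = ([7/25, 2/7] × {-6/71, 2/7, 7/8}) ∪ ({-12/5, 7/25, 4/7, 7/8, 61/5} × [-12/5, 2/7])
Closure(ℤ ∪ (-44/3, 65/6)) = ℤ ∪ [-44/3, 65/6]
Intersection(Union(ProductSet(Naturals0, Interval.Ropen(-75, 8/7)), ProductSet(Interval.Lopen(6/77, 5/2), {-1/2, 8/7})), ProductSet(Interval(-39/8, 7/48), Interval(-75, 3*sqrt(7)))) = Union(ProductSet(Interval.Lopen(6/77, 7/48), {-1/2, 8/7}), ProductSet(Range(0, 1, 1), Interval.Ropen(-75, 8/7)))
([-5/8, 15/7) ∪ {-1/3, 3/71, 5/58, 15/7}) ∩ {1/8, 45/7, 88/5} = {1/8}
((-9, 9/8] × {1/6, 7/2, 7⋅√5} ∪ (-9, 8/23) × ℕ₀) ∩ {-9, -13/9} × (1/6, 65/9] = {-13/9} × ({1, 2, …, 7} ∪ {7/2})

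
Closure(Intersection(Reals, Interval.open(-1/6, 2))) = Interval(-1/6, 2)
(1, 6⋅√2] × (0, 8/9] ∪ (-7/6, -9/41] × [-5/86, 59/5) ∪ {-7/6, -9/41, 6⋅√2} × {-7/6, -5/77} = ((-7/6, -9/41] × [-5/86, 59/5)) ∪ ({-7/6, -9/41, 6⋅√2} × {-7/6, -5/77}) ∪ ((1, 6⋅√2] × (0, 8/9])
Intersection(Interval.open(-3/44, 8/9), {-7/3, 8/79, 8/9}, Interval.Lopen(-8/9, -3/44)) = EmptySet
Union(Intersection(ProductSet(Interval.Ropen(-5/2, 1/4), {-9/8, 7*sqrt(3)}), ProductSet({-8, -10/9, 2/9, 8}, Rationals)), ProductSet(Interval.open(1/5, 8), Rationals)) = Union(ProductSet({-10/9, 2/9}, {-9/8}), ProductSet(Interval.open(1/5, 8), Rationals))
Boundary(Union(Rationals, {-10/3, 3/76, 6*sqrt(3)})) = Reals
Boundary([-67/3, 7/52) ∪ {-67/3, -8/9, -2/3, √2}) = {-67/3, 7/52, √2}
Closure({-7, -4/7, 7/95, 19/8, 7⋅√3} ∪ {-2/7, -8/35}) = {-7, -4/7, -2/7, -8/35, 7/95, 19/8, 7⋅√3}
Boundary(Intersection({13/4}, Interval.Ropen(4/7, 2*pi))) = {13/4}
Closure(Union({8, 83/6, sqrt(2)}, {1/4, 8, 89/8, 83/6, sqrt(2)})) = {1/4, 8, 89/8, 83/6, sqrt(2)}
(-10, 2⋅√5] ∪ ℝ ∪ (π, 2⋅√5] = (-∞, ∞)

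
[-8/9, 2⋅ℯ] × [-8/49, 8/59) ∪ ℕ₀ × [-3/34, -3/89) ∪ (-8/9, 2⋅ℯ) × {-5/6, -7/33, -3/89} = (ℕ₀ × [-3/34, -3/89)) ∪ ((-8/9, 2⋅ℯ) × {-5/6, -7/33, -3/89}) ∪ ([-8/9, 2⋅ℯ] × [-8/49, 8/59))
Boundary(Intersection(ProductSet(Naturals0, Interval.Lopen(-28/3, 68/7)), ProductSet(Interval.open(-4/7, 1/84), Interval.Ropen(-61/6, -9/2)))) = ProductSet(Range(0, 1, 1), Interval(-28/3, -9/2))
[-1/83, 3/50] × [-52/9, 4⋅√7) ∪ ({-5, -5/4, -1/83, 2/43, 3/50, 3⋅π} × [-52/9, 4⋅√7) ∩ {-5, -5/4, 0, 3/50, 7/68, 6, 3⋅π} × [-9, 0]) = ({-5, -5/4, 3/50, 3⋅π} × [-52/9, 0]) ∪ ([-1/83, 3/50] × [-52/9, 4⋅√7))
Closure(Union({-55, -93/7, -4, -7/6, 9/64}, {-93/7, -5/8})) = {-55, -93/7, -4, -7/6, -5/8, 9/64}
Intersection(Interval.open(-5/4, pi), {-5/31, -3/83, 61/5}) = {-5/31, -3/83}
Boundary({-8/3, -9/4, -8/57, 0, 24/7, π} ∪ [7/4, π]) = {-8/3, -9/4, -8/57, 0, 7/4, 24/7, π}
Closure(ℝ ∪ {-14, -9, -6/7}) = ℝ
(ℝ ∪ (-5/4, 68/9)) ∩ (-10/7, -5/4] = (-10/7, -5/4]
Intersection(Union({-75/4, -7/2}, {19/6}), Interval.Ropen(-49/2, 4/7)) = {-75/4, -7/2}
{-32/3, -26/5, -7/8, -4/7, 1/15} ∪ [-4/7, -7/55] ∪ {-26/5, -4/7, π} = {-32/3, -26/5, -7/8, 1/15, π} ∪ [-4/7, -7/55]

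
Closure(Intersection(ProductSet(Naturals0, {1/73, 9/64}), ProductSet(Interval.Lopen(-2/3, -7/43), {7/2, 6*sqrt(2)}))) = EmptySet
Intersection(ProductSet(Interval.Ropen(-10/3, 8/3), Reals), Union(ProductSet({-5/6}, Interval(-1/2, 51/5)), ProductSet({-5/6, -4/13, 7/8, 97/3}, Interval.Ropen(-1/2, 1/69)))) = Union(ProductSet({-5/6}, Interval(-1/2, 51/5)), ProductSet({-5/6, -4/13, 7/8}, Interval.Ropen(-1/2, 1/69)))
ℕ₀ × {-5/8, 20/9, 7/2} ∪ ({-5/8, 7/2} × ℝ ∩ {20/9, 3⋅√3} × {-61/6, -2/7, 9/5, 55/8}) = ℕ₀ × {-5/8, 20/9, 7/2}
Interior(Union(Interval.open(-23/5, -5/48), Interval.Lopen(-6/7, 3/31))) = Interval.open(-23/5, 3/31)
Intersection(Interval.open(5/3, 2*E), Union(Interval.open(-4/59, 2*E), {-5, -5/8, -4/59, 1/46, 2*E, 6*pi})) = Interval.open(5/3, 2*E)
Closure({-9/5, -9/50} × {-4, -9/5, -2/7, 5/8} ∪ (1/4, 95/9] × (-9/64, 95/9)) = ({-9/5, -9/50} × {-4, -9/5, -2/7, 5/8}) ∪ ({1/4, 95/9} × [-9/64, 95/9]) ∪ ([1/4, 95/9] × {-9/64, 95/9}) ∪ ((1/4, 95/9] × (-9/64, 95/9))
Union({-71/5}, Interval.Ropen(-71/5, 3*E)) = Interval.Ropen(-71/5, 3*E)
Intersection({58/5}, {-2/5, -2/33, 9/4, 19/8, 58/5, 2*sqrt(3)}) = {58/5}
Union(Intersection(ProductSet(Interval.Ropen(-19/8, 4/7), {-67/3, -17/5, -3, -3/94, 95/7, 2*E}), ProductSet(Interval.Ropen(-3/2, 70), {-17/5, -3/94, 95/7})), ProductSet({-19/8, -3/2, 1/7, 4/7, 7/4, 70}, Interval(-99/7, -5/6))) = Union(ProductSet({-19/8, -3/2, 1/7, 4/7, 7/4, 70}, Interval(-99/7, -5/6)), ProductSet(Interval.Ropen(-3/2, 4/7), {-17/5, -3/94, 95/7}))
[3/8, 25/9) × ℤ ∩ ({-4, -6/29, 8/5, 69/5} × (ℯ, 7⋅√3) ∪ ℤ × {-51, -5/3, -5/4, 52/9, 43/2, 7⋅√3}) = ({8/5} × {3, 4, …, 12}) ∪ ({1, 2} × {-51})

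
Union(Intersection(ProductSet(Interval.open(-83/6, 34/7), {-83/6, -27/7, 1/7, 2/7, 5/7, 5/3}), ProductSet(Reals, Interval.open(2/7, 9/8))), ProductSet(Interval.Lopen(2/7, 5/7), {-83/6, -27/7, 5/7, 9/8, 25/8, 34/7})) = Union(ProductSet(Interval.open(-83/6, 34/7), {5/7}), ProductSet(Interval.Lopen(2/7, 5/7), {-83/6, -27/7, 5/7, 9/8, 25/8, 34/7}))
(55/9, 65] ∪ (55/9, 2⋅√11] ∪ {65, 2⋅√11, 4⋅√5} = (55/9, 65]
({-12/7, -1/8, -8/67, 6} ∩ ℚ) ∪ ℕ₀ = {-12/7, -1/8, -8/67} ∪ ℕ₀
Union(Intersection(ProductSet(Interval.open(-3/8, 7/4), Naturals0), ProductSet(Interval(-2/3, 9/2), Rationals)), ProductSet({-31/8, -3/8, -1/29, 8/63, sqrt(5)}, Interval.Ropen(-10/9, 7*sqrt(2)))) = Union(ProductSet({-31/8, -3/8, -1/29, 8/63, sqrt(5)}, Interval.Ropen(-10/9, 7*sqrt(2))), ProductSet(Interval.open(-3/8, 7/4), Naturals0))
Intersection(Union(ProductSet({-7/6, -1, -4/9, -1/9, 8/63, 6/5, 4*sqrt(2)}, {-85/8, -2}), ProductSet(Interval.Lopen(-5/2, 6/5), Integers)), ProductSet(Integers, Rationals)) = Union(ProductSet({-1}, {-85/8, -2}), ProductSet(Range(-2, 2, 1), Integers))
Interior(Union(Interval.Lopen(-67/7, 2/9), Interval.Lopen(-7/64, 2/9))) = Interval.open(-67/7, 2/9)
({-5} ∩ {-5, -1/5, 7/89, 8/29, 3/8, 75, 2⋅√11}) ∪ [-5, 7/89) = [-5, 7/89)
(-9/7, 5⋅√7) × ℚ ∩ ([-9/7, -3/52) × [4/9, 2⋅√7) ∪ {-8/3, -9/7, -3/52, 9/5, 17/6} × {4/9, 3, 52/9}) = ({-3/52, 9/5, 17/6} × {4/9, 3, 52/9}) ∪ ((-9/7, -3/52) × (ℚ ∩ [4/9, 2⋅√7)))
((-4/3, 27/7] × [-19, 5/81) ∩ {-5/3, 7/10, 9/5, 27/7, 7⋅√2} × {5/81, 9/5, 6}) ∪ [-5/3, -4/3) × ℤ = [-5/3, -4/3) × ℤ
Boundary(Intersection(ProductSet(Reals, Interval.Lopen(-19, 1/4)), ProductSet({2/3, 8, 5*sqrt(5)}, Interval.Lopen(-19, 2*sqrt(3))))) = ProductSet({2/3, 8, 5*sqrt(5)}, Interval(-19, 1/4))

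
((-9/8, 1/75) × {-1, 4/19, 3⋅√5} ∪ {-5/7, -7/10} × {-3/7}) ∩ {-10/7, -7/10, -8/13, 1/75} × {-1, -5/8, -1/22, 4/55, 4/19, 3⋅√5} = {-7/10, -8/13} × {-1, 4/19, 3⋅√5}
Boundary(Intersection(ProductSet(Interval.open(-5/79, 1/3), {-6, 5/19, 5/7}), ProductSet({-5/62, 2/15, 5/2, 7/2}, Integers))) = ProductSet({2/15}, {-6})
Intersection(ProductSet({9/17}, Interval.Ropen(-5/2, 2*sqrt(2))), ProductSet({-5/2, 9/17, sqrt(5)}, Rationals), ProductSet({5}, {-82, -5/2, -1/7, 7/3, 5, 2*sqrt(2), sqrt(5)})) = EmptySet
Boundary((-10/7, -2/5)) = {-10/7, -2/5}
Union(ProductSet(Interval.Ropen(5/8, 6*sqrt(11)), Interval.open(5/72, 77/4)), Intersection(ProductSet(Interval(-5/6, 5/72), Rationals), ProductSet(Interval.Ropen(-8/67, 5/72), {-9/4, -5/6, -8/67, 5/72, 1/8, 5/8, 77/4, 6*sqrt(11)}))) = Union(ProductSet(Interval.Ropen(-8/67, 5/72), {-9/4, -5/6, -8/67, 5/72, 1/8, 5/8, 77/4}), ProductSet(Interval.Ropen(5/8, 6*sqrt(11)), Interval.open(5/72, 77/4)))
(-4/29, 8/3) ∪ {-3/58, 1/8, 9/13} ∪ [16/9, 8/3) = (-4/29, 8/3)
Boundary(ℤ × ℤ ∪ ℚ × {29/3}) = (ℤ × ℤ) ∪ (ℝ × {29/3})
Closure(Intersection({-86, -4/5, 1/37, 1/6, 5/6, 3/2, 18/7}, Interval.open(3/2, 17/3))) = {18/7}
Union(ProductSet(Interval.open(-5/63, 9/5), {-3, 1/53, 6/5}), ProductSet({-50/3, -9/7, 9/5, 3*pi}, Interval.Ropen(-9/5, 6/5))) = Union(ProductSet({-50/3, -9/7, 9/5, 3*pi}, Interval.Ropen(-9/5, 6/5)), ProductSet(Interval.open(-5/63, 9/5), {-3, 1/53, 6/5}))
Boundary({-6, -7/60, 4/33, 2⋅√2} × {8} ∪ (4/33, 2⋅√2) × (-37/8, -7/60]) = ({-6, -7/60, 4/33, 2⋅√2} × {8}) ∪ ({4/33, 2⋅√2} × [-37/8, -7/60]) ∪ ([4/33, 2⋅√2] × {-37/8, -7/60})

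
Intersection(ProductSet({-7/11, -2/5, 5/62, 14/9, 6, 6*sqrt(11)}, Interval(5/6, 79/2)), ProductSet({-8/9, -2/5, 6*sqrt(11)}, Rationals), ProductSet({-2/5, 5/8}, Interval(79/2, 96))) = ProductSet({-2/5}, {79/2})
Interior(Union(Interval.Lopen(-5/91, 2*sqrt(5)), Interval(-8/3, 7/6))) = Interval.open(-8/3, 2*sqrt(5))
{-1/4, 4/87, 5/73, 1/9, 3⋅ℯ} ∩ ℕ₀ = ∅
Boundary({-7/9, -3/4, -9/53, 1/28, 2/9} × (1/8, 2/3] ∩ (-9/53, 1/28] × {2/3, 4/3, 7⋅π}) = {1/28} × {2/3}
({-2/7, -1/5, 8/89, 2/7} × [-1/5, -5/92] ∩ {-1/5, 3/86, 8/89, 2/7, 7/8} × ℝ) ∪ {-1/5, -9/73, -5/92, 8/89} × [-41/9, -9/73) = ({-1/5, 8/89, 2/7} × [-1/5, -5/92]) ∪ ({-1/5, -9/73, -5/92, 8/89} × [-41/9, -9/73))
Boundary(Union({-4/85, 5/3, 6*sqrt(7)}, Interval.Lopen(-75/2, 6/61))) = {-75/2, 6/61, 5/3, 6*sqrt(7)}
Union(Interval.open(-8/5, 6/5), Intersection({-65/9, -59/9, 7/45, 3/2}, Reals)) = Union({-65/9, -59/9, 3/2}, Interval.open(-8/5, 6/5))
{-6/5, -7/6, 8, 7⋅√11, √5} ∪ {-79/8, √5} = {-79/8, -6/5, -7/6, 8, 7⋅√11, √5}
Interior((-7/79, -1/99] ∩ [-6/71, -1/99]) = (-6/71, -1/99)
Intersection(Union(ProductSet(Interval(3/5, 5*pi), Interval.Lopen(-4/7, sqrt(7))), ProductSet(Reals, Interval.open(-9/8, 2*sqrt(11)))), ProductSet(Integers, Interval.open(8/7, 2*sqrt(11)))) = ProductSet(Integers, Interval.open(8/7, 2*sqrt(11)))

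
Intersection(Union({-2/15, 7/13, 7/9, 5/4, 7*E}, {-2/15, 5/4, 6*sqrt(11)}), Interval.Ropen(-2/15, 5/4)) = {-2/15, 7/13, 7/9}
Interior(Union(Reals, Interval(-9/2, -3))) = Interval(-oo, oo)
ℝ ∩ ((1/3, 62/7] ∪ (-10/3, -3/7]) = (-10/3, -3/7] ∪ (1/3, 62/7]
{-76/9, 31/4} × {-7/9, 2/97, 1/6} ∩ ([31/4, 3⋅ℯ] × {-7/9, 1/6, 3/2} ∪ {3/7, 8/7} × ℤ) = {31/4} × {-7/9, 1/6}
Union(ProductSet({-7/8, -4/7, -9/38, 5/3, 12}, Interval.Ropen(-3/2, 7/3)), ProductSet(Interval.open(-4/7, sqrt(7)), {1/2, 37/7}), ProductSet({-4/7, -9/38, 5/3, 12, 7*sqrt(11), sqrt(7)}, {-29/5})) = Union(ProductSet({-7/8, -4/7, -9/38, 5/3, 12}, Interval.Ropen(-3/2, 7/3)), ProductSet({-4/7, -9/38, 5/3, 12, 7*sqrt(11), sqrt(7)}, {-29/5}), ProductSet(Interval.open(-4/7, sqrt(7)), {1/2, 37/7}))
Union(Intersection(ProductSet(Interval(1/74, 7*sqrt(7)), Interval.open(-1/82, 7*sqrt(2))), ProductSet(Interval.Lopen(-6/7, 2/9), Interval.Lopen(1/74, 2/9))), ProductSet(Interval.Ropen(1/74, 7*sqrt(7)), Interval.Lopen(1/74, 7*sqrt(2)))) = ProductSet(Interval.Ropen(1/74, 7*sqrt(7)), Interval.Lopen(1/74, 7*sqrt(2)))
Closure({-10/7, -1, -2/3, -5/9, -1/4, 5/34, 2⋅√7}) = {-10/7, -1, -2/3, -5/9, -1/4, 5/34, 2⋅√7}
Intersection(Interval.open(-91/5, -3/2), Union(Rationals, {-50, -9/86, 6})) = Intersection(Interval.open(-91/5, -3/2), Rationals)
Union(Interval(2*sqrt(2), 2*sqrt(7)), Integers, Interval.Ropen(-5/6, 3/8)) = Union(Integers, Interval.Ropen(-5/6, 3/8), Interval(2*sqrt(2), 2*sqrt(7)))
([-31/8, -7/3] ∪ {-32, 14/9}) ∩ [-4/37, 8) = {14/9}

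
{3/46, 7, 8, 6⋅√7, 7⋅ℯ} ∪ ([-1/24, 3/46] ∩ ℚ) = {7, 8, 6⋅√7, 7⋅ℯ} ∪ (ℚ ∩ [-1/24, 3/46])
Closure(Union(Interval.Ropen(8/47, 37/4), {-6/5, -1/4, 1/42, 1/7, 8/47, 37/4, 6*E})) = Union({-6/5, -1/4, 1/42, 1/7, 6*E}, Interval(8/47, 37/4))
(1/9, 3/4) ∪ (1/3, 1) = (1/9, 1)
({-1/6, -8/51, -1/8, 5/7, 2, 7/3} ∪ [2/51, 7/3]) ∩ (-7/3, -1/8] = {-1/6, -8/51, -1/8}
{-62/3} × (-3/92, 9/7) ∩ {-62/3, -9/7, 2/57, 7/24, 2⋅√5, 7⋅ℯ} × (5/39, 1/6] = {-62/3} × (5/39, 1/6]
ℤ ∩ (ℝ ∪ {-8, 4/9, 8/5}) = ℤ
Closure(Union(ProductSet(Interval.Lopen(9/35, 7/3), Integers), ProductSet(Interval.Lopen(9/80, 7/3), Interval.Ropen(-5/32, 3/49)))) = Union(ProductSet({9/80, 7/3}, Interval(-5/32, 3/49)), ProductSet(Interval(9/80, 7/3), {-5/32, 3/49}), ProductSet(Interval.Lopen(9/80, 7/3), Interval.Ropen(-5/32, 3/49)), ProductSet(Interval(9/35, 7/3), Complement(Integers, Interval.open(-5/32, 3/49))), ProductSet(Interval.Lopen(9/35, 7/3), Integers))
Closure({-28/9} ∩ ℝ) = {-28/9}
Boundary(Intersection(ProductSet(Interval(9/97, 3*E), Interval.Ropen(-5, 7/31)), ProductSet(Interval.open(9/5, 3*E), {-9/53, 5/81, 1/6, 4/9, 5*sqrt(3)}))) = ProductSet(Interval(9/5, 3*E), {-9/53, 5/81, 1/6})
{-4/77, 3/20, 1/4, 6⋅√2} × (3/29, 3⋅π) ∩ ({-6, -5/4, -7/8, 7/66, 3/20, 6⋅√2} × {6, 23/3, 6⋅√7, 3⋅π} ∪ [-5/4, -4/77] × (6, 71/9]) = ({-4/77} × (6, 71/9]) ∪ ({3/20, 6⋅√2} × {6, 23/3})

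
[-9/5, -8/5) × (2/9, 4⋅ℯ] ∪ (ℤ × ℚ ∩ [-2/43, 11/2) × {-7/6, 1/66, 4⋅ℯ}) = ({0, 1, …, 5} × {-7/6, 1/66}) ∪ ([-9/5, -8/5) × (2/9, 4⋅ℯ])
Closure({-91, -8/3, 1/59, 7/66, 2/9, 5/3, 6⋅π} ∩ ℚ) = {-91, -8/3, 1/59, 7/66, 2/9, 5/3}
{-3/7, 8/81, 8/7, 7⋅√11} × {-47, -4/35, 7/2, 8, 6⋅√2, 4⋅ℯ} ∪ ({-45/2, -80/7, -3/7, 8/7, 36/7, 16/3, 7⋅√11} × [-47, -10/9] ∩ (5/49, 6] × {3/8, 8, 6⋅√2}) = {-3/7, 8/81, 8/7, 7⋅√11} × {-47, -4/35, 7/2, 8, 6⋅√2, 4⋅ℯ}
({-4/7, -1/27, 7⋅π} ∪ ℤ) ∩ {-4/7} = {-4/7}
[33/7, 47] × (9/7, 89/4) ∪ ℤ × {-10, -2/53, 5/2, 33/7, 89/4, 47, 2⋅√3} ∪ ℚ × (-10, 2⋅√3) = ([33/7, 47] × (9/7, 89/4)) ∪ (ℚ × (-10, 2⋅√3)) ∪ (ℤ × {-10, -2/53, 5/2, 33/7, 89/4, 47, 2⋅√3})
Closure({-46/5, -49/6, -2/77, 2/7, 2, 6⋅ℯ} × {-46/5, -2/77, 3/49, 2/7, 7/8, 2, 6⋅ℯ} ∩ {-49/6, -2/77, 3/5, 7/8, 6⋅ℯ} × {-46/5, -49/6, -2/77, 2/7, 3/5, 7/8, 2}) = {-49/6, -2/77, 6⋅ℯ} × {-46/5, -2/77, 2/7, 7/8, 2}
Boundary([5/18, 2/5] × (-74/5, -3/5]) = ({5/18, 2/5} × [-74/5, -3/5]) ∪ ([5/18, 2/5] × {-74/5, -3/5})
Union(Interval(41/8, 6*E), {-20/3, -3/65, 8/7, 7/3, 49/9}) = Union({-20/3, -3/65, 8/7, 7/3}, Interval(41/8, 6*E))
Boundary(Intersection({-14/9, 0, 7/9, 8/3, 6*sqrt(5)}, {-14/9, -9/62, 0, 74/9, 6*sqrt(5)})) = {-14/9, 0, 6*sqrt(5)}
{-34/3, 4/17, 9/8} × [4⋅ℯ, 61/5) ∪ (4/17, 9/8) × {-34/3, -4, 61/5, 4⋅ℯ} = ({-34/3, 4/17, 9/8} × [4⋅ℯ, 61/5)) ∪ ((4/17, 9/8) × {-34/3, -4, 61/5, 4⋅ℯ})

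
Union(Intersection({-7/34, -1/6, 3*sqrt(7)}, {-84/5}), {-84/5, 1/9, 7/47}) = {-84/5, 1/9, 7/47}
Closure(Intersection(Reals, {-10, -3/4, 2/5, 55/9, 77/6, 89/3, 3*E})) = {-10, -3/4, 2/5, 55/9, 77/6, 89/3, 3*E}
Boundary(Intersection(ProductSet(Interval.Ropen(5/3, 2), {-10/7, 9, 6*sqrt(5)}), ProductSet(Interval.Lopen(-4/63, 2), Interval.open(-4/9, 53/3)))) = ProductSet(Interval(5/3, 2), {9, 6*sqrt(5)})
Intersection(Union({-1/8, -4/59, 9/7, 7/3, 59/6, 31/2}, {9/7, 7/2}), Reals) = {-1/8, -4/59, 9/7, 7/3, 7/2, 59/6, 31/2}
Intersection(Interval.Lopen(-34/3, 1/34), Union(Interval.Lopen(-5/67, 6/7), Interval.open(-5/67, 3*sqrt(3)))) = Interval.Lopen(-5/67, 1/34)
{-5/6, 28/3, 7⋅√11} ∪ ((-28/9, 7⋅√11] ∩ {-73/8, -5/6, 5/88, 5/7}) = {-5/6, 5/88, 5/7, 28/3, 7⋅√11}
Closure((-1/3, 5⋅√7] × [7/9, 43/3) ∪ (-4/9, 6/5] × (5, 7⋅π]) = ({-4/9} × [5, 7⋅π]) ∪ ([-4/9, 6/5] × {7⋅π}) ∪ ({-4/9, 6/5} × [43/3, 7⋅π]) ∪ ([-4/9, -1/3] × {5, 7⋅π}) ∪ ({5⋅√7} × [7/9, 43/3]) ∪ ([-1/3, 5⋅√7] × {7/9}) ∪ ({-1/3, 5⋅√7} × [7/9, 5]) ∪ ((-4/9, 6/5] × (5, 7⋅π]) ∪ ([6/5, 5⋅√7] × {7/9, 43/3}) ∪ ((-1/3, 5⋅√7] × [7/9, 43/3))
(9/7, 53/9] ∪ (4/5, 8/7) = (4/5, 8/7) ∪ (9/7, 53/9]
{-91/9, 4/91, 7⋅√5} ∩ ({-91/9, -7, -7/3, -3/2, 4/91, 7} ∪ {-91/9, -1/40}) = {-91/9, 4/91}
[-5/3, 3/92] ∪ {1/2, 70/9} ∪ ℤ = ℤ ∪ [-5/3, 3/92] ∪ {1/2, 70/9}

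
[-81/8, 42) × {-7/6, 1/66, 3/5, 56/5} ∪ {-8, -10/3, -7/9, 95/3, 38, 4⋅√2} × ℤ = ([-81/8, 42) × {-7/6, 1/66, 3/5, 56/5}) ∪ ({-8, -10/3, -7/9, 95/3, 38, 4⋅√2} × ℤ)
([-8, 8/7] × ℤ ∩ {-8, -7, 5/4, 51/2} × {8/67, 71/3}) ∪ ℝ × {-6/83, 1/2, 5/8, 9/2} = ℝ × {-6/83, 1/2, 5/8, 9/2}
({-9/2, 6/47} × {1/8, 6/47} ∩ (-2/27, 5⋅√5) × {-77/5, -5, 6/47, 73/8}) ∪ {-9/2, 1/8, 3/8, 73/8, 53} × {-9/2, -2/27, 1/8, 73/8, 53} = ({6/47} × {6/47}) ∪ ({-9/2, 1/8, 3/8, 73/8, 53} × {-9/2, -2/27, 1/8, 73/8, 53})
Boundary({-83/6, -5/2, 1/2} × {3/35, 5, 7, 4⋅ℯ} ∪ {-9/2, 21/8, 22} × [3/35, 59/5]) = ({-9/2, 21/8, 22} × [3/35, 59/5]) ∪ ({-83/6, -5/2, 1/2} × {3/35, 5, 7, 4⋅ℯ})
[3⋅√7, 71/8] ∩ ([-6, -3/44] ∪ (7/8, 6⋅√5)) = [3⋅√7, 71/8]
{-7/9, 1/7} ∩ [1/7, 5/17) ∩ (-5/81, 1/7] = {1/7}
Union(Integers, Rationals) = Rationals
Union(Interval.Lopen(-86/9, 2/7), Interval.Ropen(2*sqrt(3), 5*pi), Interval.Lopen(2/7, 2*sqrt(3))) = Interval.open(-86/9, 5*pi)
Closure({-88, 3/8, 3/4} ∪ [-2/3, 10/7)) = {-88} ∪ [-2/3, 10/7]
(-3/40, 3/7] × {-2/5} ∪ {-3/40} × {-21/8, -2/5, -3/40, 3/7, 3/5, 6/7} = ((-3/40, 3/7] × {-2/5}) ∪ ({-3/40} × {-21/8, -2/5, -3/40, 3/7, 3/5, 6/7})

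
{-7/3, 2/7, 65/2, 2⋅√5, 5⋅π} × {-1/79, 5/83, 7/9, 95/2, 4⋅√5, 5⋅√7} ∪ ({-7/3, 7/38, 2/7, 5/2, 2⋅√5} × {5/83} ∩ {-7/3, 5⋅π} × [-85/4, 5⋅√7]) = {-7/3, 2/7, 65/2, 2⋅√5, 5⋅π} × {-1/79, 5/83, 7/9, 95/2, 4⋅√5, 5⋅√7}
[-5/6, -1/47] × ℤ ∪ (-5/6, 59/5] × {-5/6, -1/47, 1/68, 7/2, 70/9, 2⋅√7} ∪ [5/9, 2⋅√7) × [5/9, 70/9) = ([-5/6, -1/47] × ℤ) ∪ ([5/9, 2⋅√7) × [5/9, 70/9)) ∪ ((-5/6, 59/5] × {-5/6, -1/47, 1/68, 7/2, 70/9, 2⋅√7})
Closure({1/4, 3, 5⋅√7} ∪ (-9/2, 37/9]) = [-9/2, 37/9] ∪ {5⋅√7}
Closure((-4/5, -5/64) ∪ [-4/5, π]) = [-4/5, π]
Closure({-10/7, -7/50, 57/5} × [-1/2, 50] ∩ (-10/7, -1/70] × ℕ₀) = {-7/50} × {0, 1, …, 50}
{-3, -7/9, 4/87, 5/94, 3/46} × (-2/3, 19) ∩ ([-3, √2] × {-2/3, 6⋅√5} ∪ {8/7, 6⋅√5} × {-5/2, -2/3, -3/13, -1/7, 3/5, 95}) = {-3, -7/9, 4/87, 5/94, 3/46} × {6⋅√5}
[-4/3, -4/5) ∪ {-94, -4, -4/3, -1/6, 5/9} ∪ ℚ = ℚ ∪ [-4/3, -4/5]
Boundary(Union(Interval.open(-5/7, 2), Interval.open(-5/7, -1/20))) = {-5/7, 2}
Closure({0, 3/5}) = {0, 3/5}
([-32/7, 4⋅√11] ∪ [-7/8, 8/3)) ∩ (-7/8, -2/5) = (-7/8, -2/5)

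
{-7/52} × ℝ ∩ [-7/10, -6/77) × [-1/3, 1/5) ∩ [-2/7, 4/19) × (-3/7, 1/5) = {-7/52} × [-1/3, 1/5)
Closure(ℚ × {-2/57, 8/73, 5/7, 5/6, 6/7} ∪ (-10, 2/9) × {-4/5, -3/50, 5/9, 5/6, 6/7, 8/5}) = (ℝ × {-2/57, 8/73, 5/7, 5/6, 6/7}) ∪ ([-10, 2/9] × {-4/5, -3/50, 5/9, 5/6, 6/7, 8/5})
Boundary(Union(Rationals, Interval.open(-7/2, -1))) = Union(Interval(-oo, -7/2), Interval(-1, oo))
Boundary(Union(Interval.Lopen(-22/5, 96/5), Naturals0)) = Union(Complement(Naturals0, Interval.open(-22/5, 96/5)), {-22/5, 96/5})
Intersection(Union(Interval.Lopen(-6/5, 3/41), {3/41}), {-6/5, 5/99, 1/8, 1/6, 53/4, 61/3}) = {5/99}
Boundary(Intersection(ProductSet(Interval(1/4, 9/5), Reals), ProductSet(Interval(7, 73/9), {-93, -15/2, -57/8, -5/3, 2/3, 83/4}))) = EmptySet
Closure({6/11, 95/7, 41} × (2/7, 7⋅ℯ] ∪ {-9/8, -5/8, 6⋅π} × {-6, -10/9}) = ({-9/8, -5/8, 6⋅π} × {-6, -10/9}) ∪ ({6/11, 95/7, 41} × [2/7, 7⋅ℯ])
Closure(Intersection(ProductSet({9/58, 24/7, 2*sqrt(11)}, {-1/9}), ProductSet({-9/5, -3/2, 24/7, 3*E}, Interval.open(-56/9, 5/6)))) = ProductSet({24/7}, {-1/9})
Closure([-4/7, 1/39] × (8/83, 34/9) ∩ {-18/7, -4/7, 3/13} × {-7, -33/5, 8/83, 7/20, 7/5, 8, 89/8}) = {-4/7} × {7/20, 7/5}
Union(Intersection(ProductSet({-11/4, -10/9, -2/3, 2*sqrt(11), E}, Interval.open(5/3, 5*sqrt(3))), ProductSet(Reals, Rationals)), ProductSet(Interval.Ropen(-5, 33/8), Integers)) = Union(ProductSet({-11/4, -10/9, -2/3, 2*sqrt(11), E}, Intersection(Interval.open(5/3, 5*sqrt(3)), Rationals)), ProductSet(Interval.Ropen(-5, 33/8), Integers))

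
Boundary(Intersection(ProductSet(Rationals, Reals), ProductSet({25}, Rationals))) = ProductSet({25}, Reals)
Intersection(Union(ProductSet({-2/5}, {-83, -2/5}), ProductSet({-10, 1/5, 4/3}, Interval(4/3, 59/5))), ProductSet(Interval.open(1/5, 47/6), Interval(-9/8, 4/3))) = ProductSet({4/3}, {4/3})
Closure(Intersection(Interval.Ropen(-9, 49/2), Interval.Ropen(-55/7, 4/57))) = Interval(-55/7, 4/57)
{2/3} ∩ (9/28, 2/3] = {2/3}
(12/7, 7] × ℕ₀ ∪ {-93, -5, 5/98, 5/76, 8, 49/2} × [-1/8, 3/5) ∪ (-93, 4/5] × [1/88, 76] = ((12/7, 7] × ℕ₀) ∪ ((-93, 4/5] × [1/88, 76]) ∪ ({-93, -5, 5/98, 5/76, 8, 49/2} × [-1/8, 3/5))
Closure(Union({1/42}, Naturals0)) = Union({1/42}, Naturals0)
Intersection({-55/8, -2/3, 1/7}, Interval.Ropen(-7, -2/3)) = {-55/8}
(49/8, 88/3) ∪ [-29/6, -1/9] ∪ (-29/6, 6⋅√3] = [-29/6, 88/3)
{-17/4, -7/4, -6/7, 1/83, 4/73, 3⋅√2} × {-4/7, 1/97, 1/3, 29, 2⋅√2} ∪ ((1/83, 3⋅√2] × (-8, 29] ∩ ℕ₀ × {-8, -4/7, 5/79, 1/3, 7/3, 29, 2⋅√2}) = ({1, 2, 3, 4} × {-4/7, 5/79, 1/3, 7/3, 29, 2⋅√2}) ∪ ({-17/4, -7/4, -6/7, 1/83, 4/73, 3⋅√2} × {-4/7, 1/97, 1/3, 29, 2⋅√2})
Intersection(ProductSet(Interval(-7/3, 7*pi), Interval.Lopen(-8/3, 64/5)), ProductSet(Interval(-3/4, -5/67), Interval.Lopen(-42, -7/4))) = ProductSet(Interval(-3/4, -5/67), Interval.Lopen(-8/3, -7/4))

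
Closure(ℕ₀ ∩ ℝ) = ℕ₀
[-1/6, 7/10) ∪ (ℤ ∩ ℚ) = ℤ ∪ [-1/6, 7/10)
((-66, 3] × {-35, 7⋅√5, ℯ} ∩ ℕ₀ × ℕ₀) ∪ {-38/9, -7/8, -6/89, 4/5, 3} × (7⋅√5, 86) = {-38/9, -7/8, -6/89, 4/5, 3} × (7⋅√5, 86)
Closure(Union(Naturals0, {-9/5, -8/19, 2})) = Union({-9/5, -8/19}, Naturals0)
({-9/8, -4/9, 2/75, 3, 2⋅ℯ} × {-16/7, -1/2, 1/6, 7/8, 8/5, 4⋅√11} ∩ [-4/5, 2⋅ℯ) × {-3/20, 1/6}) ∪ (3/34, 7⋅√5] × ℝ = ({-4/9, 2/75, 3} × {1/6}) ∪ ((3/34, 7⋅√5] × ℝ)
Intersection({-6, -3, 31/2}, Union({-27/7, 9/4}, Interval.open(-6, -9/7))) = {-3}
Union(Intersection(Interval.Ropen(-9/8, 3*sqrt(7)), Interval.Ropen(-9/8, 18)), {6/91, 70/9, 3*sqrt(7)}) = Interval(-9/8, 3*sqrt(7))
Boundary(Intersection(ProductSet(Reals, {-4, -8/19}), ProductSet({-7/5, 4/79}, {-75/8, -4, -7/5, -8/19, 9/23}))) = ProductSet({-7/5, 4/79}, {-4, -8/19})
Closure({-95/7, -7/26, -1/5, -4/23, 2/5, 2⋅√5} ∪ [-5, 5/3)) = {-95/7, 2⋅√5} ∪ [-5, 5/3]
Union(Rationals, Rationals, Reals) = Reals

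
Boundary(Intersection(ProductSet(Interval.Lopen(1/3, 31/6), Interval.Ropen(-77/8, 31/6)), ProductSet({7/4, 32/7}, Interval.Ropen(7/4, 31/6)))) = ProductSet({7/4, 32/7}, Interval(7/4, 31/6))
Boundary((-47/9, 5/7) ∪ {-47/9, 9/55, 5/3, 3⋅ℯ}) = {-47/9, 5/7, 5/3, 3⋅ℯ}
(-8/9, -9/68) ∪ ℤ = ℤ ∪ (-8/9, -9/68)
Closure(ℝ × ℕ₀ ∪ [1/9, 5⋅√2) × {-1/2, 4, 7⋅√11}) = (ℝ × ℕ₀) ∪ ([1/9, 5⋅√2] × {-1/2, 4, 7⋅√11})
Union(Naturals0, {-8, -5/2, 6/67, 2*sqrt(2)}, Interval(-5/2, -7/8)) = Union({-8, 6/67, 2*sqrt(2)}, Interval(-5/2, -7/8), Naturals0)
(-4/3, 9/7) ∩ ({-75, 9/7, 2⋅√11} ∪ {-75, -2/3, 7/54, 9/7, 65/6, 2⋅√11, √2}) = {-2/3, 7/54}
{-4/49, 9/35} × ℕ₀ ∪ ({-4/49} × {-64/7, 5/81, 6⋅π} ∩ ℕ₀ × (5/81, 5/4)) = {-4/49, 9/35} × ℕ₀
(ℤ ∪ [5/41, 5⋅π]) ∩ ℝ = ℤ ∪ [5/41, 5⋅π]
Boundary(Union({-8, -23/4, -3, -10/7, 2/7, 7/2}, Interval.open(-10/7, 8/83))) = {-8, -23/4, -3, -10/7, 8/83, 2/7, 7/2}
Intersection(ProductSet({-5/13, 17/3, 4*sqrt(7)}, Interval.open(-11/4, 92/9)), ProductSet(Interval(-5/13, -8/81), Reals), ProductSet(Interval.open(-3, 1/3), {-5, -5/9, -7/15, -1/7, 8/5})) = ProductSet({-5/13}, {-5/9, -7/15, -1/7, 8/5})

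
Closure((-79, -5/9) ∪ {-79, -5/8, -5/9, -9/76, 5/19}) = [-79, -5/9] ∪ {-9/76, 5/19}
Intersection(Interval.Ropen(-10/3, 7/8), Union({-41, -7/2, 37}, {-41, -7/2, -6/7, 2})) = {-6/7}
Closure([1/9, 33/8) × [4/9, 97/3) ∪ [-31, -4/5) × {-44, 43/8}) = ({1/9, 33/8} × [4/9, 97/3]) ∪ ([-31, -4/5] × {-44, 43/8}) ∪ ([1/9, 33/8] × {4/9, 97/3}) ∪ ([1/9, 33/8) × [4/9, 97/3))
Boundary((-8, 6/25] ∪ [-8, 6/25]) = {-8, 6/25}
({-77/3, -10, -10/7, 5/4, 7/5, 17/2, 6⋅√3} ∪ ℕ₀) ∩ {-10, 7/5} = {-10, 7/5}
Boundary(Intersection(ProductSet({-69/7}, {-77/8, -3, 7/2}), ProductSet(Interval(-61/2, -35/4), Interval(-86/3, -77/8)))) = ProductSet({-69/7}, {-77/8})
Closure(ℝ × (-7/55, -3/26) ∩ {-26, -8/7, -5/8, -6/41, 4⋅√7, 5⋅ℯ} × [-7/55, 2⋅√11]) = {-26, -8/7, -5/8, -6/41, 4⋅√7, 5⋅ℯ} × [-7/55, -3/26]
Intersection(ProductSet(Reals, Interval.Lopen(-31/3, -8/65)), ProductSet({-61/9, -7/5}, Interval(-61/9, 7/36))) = ProductSet({-61/9, -7/5}, Interval(-61/9, -8/65))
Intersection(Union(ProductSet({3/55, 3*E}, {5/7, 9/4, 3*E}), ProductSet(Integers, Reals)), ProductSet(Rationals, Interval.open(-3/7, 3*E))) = Union(ProductSet({3/55}, {5/7, 9/4}), ProductSet(Integers, Interval.open(-3/7, 3*E)))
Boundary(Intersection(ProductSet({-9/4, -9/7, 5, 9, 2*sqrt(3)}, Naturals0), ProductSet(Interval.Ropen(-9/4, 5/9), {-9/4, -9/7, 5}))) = ProductSet({-9/4, -9/7}, {5})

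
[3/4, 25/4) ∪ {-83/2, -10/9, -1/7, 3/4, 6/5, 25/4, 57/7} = {-83/2, -10/9, -1/7, 57/7} ∪ [3/4, 25/4]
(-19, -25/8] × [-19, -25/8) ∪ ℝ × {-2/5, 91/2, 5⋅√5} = (ℝ × {-2/5, 91/2, 5⋅√5}) ∪ ((-19, -25/8] × [-19, -25/8))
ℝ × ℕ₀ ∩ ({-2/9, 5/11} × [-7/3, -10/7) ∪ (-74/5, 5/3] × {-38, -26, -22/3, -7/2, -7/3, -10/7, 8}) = (-74/5, 5/3] × {8}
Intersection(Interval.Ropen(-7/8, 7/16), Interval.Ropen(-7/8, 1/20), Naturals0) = Range(0, 1, 1)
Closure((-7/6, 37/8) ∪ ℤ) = ℤ ∪ [-7/6, 37/8]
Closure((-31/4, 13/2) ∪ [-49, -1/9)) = [-49, 13/2]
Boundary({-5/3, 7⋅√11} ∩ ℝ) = {-5/3, 7⋅√11}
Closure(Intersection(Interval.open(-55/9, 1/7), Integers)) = Range(-6, 1, 1)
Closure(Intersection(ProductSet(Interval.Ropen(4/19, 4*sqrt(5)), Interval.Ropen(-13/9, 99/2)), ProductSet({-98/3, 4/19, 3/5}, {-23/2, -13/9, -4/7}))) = ProductSet({4/19, 3/5}, {-13/9, -4/7})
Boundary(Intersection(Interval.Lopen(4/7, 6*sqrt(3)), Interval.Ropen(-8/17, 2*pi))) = {4/7, 2*pi}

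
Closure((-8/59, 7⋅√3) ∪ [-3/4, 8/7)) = [-3/4, 7⋅√3]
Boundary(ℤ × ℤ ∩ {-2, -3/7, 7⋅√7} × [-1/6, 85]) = {-2} × {0, 1, …, 85}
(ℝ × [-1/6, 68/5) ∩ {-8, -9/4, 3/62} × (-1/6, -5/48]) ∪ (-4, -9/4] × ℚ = ((-4, -9/4] × ℚ) ∪ ({-8, -9/4, 3/62} × (-1/6, -5/48])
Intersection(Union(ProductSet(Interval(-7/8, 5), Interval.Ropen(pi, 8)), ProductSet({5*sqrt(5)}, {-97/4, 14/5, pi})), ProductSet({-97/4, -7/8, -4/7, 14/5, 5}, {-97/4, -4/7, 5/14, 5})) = ProductSet({-7/8, -4/7, 14/5, 5}, {5})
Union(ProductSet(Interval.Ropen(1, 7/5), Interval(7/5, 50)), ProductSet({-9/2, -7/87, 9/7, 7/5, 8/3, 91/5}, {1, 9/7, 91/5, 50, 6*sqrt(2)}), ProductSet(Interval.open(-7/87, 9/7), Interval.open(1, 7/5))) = Union(ProductSet({-9/2, -7/87, 9/7, 7/5, 8/3, 91/5}, {1, 9/7, 91/5, 50, 6*sqrt(2)}), ProductSet(Interval.open(-7/87, 9/7), Interval.open(1, 7/5)), ProductSet(Interval.Ropen(1, 7/5), Interval(7/5, 50)))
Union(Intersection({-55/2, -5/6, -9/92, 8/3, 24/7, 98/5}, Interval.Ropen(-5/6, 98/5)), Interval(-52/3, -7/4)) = Union({-5/6, -9/92, 8/3, 24/7}, Interval(-52/3, -7/4))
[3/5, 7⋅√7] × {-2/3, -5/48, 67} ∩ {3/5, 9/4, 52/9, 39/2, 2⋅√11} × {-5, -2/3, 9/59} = {3/5, 9/4, 52/9, 2⋅√11} × {-2/3}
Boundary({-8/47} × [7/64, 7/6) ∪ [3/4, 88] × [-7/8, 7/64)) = ({-8/47} × [7/64, 7/6]) ∪ ({3/4, 88} × [-7/8, 7/64]) ∪ ([3/4, 88] × {-7/8, 7/64})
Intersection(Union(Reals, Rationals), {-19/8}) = {-19/8}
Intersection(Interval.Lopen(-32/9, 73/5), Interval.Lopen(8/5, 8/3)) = Interval.Lopen(8/5, 8/3)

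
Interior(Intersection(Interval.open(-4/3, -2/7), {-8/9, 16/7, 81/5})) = EmptySet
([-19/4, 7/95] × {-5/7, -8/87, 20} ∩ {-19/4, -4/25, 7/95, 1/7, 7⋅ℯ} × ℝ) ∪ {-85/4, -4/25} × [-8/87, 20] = ({-85/4, -4/25} × [-8/87, 20]) ∪ ({-19/4, -4/25, 7/95} × {-5/7, -8/87, 20})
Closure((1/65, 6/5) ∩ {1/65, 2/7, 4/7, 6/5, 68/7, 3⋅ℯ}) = {2/7, 4/7}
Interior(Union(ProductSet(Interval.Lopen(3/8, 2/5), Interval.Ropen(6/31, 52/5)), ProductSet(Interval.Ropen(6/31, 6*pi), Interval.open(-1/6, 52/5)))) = ProductSet(Interval.open(6/31, 6*pi), Interval.open(-1/6, 52/5))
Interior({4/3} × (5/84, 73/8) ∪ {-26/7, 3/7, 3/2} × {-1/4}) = ∅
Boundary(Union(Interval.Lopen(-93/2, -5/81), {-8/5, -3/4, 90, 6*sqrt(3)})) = {-93/2, -5/81, 90, 6*sqrt(3)}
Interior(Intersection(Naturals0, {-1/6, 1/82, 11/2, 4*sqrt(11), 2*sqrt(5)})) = EmptySet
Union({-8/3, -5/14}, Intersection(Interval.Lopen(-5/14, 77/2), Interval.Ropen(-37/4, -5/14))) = {-8/3, -5/14}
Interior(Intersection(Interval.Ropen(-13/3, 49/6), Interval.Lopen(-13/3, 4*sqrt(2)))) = Interval.open(-13/3, 4*sqrt(2))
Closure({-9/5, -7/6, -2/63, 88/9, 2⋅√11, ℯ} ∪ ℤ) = ℤ ∪ {-9/5, -7/6, -2/63, 88/9, 2⋅√11, ℯ}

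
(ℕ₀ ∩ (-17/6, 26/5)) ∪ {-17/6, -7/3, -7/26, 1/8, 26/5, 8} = {-17/6, -7/3, -7/26, 1/8, 26/5, 8} ∪ {0, 1, …, 5}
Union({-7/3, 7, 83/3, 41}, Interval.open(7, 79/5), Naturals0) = Union({-7/3, 83/3}, Interval.Ropen(7, 79/5), Naturals0)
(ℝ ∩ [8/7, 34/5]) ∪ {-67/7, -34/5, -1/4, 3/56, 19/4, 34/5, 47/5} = {-67/7, -34/5, -1/4, 3/56, 47/5} ∪ [8/7, 34/5]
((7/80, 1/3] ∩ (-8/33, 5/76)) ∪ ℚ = ℚ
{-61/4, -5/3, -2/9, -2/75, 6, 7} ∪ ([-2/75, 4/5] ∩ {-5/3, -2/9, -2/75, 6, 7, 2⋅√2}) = {-61/4, -5/3, -2/9, -2/75, 6, 7}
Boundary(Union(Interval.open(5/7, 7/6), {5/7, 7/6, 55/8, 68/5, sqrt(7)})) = {5/7, 7/6, 55/8, 68/5, sqrt(7)}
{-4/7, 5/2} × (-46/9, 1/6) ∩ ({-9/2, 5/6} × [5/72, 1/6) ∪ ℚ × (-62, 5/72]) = {-4/7, 5/2} × (-46/9, 5/72]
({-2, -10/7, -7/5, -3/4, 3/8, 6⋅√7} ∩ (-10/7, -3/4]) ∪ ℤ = ℤ ∪ {-7/5, -3/4}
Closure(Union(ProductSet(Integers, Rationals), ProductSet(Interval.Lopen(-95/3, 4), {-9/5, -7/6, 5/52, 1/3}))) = Union(ProductSet(Integers, Reals), ProductSet(Interval(-95/3, 4), {-9/5, -7/6, 5/52, 1/3}))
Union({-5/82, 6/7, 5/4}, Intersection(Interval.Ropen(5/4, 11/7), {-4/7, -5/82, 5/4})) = {-5/82, 6/7, 5/4}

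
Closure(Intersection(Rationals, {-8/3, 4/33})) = {-8/3, 4/33}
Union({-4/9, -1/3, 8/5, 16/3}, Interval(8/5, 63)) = Union({-4/9, -1/3}, Interval(8/5, 63))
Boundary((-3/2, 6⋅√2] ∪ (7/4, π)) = {-3/2, 6⋅√2}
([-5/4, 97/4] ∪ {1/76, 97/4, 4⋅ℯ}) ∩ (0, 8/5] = (0, 8/5]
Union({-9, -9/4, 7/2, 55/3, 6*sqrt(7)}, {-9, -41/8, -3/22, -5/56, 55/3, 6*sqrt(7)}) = {-9, -41/8, -9/4, -3/22, -5/56, 7/2, 55/3, 6*sqrt(7)}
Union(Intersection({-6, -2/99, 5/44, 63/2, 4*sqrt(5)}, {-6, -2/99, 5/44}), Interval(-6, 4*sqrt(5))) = Interval(-6, 4*sqrt(5))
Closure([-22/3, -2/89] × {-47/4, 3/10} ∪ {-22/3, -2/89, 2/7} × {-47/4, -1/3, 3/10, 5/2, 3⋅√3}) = ([-22/3, -2/89] × {-47/4, 3/10}) ∪ ({-22/3, -2/89, 2/7} × {-47/4, -1/3, 3/10, 5/2, 3⋅√3})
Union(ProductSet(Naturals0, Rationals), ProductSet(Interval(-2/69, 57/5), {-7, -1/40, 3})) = Union(ProductSet(Interval(-2/69, 57/5), {-7, -1/40, 3}), ProductSet(Naturals0, Rationals))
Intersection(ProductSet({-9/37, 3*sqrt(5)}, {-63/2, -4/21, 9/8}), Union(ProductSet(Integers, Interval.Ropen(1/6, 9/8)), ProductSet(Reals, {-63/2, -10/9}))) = ProductSet({-9/37, 3*sqrt(5)}, {-63/2})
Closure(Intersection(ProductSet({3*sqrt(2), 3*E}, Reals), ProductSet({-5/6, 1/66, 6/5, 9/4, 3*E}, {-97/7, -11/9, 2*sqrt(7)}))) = ProductSet({3*E}, {-97/7, -11/9, 2*sqrt(7)})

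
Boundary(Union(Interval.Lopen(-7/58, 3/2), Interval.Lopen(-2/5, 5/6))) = {-2/5, 3/2}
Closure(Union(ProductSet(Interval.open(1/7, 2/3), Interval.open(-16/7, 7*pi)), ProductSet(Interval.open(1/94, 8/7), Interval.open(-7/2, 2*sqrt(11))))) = Union(ProductSet({1/94, 8/7}, Interval(-7/2, 2*sqrt(11))), ProductSet({1/7, 2/3}, Interval(2*sqrt(11), 7*pi)), ProductSet(Interval(1/94, 8/7), {-7/2}), ProductSet(Interval.open(1/94, 8/7), Interval.open(-7/2, 2*sqrt(11))), ProductSet(Interval(1/7, 2/3), {7*pi}), ProductSet(Interval.open(1/7, 2/3), Interval.open(-16/7, 7*pi)), ProductSet(Union(Interval(1/94, 1/7), Interval(2/3, 8/7)), {-7/2, 2*sqrt(11)}))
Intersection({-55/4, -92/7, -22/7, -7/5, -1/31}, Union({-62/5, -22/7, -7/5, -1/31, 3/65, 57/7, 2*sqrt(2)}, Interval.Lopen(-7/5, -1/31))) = {-22/7, -7/5, -1/31}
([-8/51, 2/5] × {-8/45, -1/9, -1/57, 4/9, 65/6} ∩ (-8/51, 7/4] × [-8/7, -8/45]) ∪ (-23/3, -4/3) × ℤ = ((-23/3, -4/3) × ℤ) ∪ ((-8/51, 2/5] × {-8/45})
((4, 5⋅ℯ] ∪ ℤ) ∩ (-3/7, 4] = {0, 1, …, 4}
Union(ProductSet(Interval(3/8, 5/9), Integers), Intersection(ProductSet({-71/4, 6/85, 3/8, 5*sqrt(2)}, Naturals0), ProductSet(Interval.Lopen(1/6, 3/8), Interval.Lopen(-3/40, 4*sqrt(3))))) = ProductSet(Interval(3/8, 5/9), Integers)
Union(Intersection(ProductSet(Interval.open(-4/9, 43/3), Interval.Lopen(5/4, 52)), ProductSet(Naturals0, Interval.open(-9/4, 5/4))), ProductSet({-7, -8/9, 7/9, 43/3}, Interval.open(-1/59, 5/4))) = ProductSet({-7, -8/9, 7/9, 43/3}, Interval.open(-1/59, 5/4))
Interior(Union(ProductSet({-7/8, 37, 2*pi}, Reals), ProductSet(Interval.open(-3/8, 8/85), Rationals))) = EmptySet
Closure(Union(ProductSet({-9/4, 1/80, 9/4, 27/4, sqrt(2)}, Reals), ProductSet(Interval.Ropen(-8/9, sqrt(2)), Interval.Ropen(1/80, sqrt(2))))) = Union(ProductSet({-8/9, sqrt(2)}, Interval(1/80, sqrt(2))), ProductSet({-9/4, 1/80, 9/4, 27/4, sqrt(2)}, Interval(-oo, oo)), ProductSet(Interval(-8/9, sqrt(2)), {1/80, sqrt(2)}), ProductSet(Interval.Ropen(-8/9, sqrt(2)), Interval.Ropen(1/80, sqrt(2))))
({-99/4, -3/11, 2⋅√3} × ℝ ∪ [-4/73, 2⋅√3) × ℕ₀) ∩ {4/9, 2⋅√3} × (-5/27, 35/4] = ({4/9} × {0, 1, …, 8}) ∪ ({2⋅√3} × (-5/27, 35/4])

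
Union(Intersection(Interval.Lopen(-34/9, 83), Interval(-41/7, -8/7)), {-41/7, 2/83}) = Union({-41/7, 2/83}, Interval.Lopen(-34/9, -8/7))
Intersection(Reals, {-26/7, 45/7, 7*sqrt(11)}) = {-26/7, 45/7, 7*sqrt(11)}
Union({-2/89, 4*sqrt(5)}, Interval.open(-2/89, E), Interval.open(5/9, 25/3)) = Union({4*sqrt(5)}, Interval.Ropen(-2/89, 25/3))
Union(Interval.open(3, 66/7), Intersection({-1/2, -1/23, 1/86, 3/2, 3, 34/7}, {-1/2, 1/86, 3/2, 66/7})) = Union({-1/2, 1/86, 3/2}, Interval.open(3, 66/7))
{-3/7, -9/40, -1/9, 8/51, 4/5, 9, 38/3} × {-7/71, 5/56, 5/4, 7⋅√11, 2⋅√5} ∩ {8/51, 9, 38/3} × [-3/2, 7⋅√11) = {8/51, 9, 38/3} × {-7/71, 5/56, 5/4, 2⋅√5}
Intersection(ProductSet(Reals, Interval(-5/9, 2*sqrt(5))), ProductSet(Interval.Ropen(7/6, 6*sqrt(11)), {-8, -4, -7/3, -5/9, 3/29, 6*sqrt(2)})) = ProductSet(Interval.Ropen(7/6, 6*sqrt(11)), {-5/9, 3/29})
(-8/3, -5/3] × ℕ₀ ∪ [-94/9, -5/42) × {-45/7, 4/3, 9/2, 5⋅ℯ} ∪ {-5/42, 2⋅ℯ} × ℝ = ({-5/42, 2⋅ℯ} × ℝ) ∪ ((-8/3, -5/3] × ℕ₀) ∪ ([-94/9, -5/42) × {-45/7, 4/3, 9/2, 5⋅ℯ})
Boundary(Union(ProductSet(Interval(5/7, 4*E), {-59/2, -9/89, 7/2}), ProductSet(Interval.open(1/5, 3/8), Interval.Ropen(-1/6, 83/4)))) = Union(ProductSet({1/5, 3/8}, Interval(-1/6, 83/4)), ProductSet(Interval(1/5, 3/8), {-1/6, 83/4}), ProductSet(Interval(5/7, 4*E), {-59/2, -9/89, 7/2}))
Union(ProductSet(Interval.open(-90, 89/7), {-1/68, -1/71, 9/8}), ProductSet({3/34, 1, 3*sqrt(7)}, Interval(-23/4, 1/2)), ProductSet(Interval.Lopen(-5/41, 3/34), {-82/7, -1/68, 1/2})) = Union(ProductSet({3/34, 1, 3*sqrt(7)}, Interval(-23/4, 1/2)), ProductSet(Interval.open(-90, 89/7), {-1/68, -1/71, 9/8}), ProductSet(Interval.Lopen(-5/41, 3/34), {-82/7, -1/68, 1/2}))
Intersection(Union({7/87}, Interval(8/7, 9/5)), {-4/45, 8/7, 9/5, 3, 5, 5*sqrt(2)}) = {8/7, 9/5}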